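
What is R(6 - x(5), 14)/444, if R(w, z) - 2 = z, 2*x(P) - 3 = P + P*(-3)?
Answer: 4/111 ≈ 0.036036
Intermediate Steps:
x(P) = 3/2 - P (x(P) = 3/2 + (P + P*(-3))/2 = 3/2 + (P - 3*P)/2 = 3/2 + (-2*P)/2 = 3/2 - P)
R(w, z) = 2 + z
R(6 - x(5), 14)/444 = (2 + 14)/444 = 16*(1/444) = 4/111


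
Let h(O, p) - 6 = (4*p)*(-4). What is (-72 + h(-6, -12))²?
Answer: 15876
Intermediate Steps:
h(O, p) = 6 - 16*p (h(O, p) = 6 + (4*p)*(-4) = 6 - 16*p)
(-72 + h(-6, -12))² = (-72 + (6 - 16*(-12)))² = (-72 + (6 + 192))² = (-72 + 198)² = 126² = 15876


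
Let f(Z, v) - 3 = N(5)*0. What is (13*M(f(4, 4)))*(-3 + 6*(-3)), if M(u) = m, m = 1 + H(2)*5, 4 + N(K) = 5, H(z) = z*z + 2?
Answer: -8463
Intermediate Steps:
H(z) = 2 + z² (H(z) = z² + 2 = 2 + z²)
N(K) = 1 (N(K) = -4 + 5 = 1)
f(Z, v) = 3 (f(Z, v) = 3 + 1*0 = 3 + 0 = 3)
m = 31 (m = 1 + (2 + 2²)*5 = 1 + (2 + 4)*5 = 1 + 6*5 = 1 + 30 = 31)
M(u) = 31
(13*M(f(4, 4)))*(-3 + 6*(-3)) = (13*31)*(-3 + 6*(-3)) = 403*(-3 - 18) = 403*(-21) = -8463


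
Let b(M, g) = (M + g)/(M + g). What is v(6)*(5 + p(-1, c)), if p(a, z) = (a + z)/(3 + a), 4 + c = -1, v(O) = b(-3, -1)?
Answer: 2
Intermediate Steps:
b(M, g) = 1
v(O) = 1
c = -5 (c = -4 - 1 = -5)
p(a, z) = (a + z)/(3 + a)
v(6)*(5 + p(-1, c)) = 1*(5 + (-1 - 5)/(3 - 1)) = 1*(5 - 6/2) = 1*(5 + (1/2)*(-6)) = 1*(5 - 3) = 1*2 = 2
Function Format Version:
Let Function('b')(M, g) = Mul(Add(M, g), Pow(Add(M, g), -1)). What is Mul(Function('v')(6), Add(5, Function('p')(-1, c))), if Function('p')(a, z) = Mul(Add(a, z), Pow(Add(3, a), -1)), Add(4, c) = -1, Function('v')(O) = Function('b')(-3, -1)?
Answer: 2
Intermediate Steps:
Function('b')(M, g) = 1
Function('v')(O) = 1
c = -5 (c = Add(-4, -1) = -5)
Function('p')(a, z) = Mul(Pow(Add(3, a), -1), Add(a, z))
Mul(Function('v')(6), Add(5, Function('p')(-1, c))) = Mul(1, Add(5, Mul(Pow(Add(3, -1), -1), Add(-1, -5)))) = Mul(1, Add(5, Mul(Pow(2, -1), -6))) = Mul(1, Add(5, Mul(Rational(1, 2), -6))) = Mul(1, Add(5, -3)) = Mul(1, 2) = 2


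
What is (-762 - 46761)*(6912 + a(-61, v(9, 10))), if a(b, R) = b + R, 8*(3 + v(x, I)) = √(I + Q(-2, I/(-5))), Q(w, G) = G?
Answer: -325437504 - 47523*√2/4 ≈ -3.2545e+8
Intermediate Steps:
v(x, I) = -3 + √5*√I/20 (v(x, I) = -3 + √(I + I/(-5))/8 = -3 + √(I + I*(-⅕))/8 = -3 + √(I - I/5)/8 = -3 + √(4*I/5)/8 = -3 + (2*√5*√I/5)/8 = -3 + √5*√I/20)
a(b, R) = R + b
(-762 - 46761)*(6912 + a(-61, v(9, 10))) = (-762 - 46761)*(6912 + ((-3 + √5*√10/20) - 61)) = -47523*(6912 + ((-3 + √2/4) - 61)) = -47523*(6912 + (-64 + √2/4)) = -47523*(6848 + √2/4) = -325437504 - 47523*√2/4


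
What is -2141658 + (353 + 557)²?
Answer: -1313558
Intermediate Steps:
-2141658 + (353 + 557)² = -2141658 + 910² = -2141658 + 828100 = -1313558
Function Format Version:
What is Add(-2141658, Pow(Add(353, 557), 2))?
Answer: -1313558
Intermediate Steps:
Add(-2141658, Pow(Add(353, 557), 2)) = Add(-2141658, Pow(910, 2)) = Add(-2141658, 828100) = -1313558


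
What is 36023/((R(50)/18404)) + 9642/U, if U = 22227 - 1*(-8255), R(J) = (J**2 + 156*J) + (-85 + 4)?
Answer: 10104333763171/155747779 ≈ 64876.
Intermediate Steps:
R(J) = -81 + J**2 + 156*J (R(J) = (J**2 + 156*J) - 81 = -81 + J**2 + 156*J)
U = 30482 (U = 22227 + 8255 = 30482)
36023/((R(50)/18404)) + 9642/U = 36023/(((-81 + 50**2 + 156*50)/18404)) + 9642/30482 = 36023/(((-81 + 2500 + 7800)*(1/18404))) + 9642*(1/30482) = 36023/((10219*(1/18404))) + 4821/15241 = 36023/(10219/18404) + 4821/15241 = 36023*(18404/10219) + 4821/15241 = 662967292/10219 + 4821/15241 = 10104333763171/155747779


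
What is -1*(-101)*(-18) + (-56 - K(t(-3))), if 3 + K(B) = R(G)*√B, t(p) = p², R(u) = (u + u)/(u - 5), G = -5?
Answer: -1874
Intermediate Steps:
R(u) = 2*u/(-5 + u) (R(u) = (2*u)/(-5 + u) = 2*u/(-5 + u))
K(B) = -3 + √B (K(B) = -3 + (2*(-5)/(-5 - 5))*√B = -3 + (2*(-5)/(-10))*√B = -3 + (2*(-5)*(-⅒))*√B = -3 + 1*√B = -3 + √B)
-1*(-101)*(-18) + (-56 - K(t(-3))) = -1*(-101)*(-18) + (-56 - (-3 + √((-3)²))) = 101*(-18) + (-56 - (-3 + √9)) = -1818 + (-56 - (-3 + 3)) = -1818 + (-56 - 1*0) = -1818 + (-56 + 0) = -1818 - 56 = -1874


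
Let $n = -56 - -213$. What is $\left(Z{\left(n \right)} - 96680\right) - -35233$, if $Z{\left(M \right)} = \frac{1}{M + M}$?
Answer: $- \frac{19294357}{314} \approx -61447.0$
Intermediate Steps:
$n = 157$ ($n = -56 + 213 = 157$)
$Z{\left(M \right)} = \frac{1}{2 M}$
$\left(Z{\left(n \right)} - 96680\right) - -35233 = \left(\frac{1}{2 \cdot 157} - 96680\right) - -35233 = \left(\frac{1}{2} \cdot \frac{1}{157} - 96680\right) + 35233 = \left(\frac{1}{314} - 96680\right) + 35233 = - \frac{30357519}{314} + 35233 = - \frac{19294357}{314}$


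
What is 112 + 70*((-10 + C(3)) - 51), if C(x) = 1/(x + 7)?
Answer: -4151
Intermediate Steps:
C(x) = 1/(7 + x)
112 + 70*((-10 + C(3)) - 51) = 112 + 70*((-10 + 1/(7 + 3)) - 51) = 112 + 70*((-10 + 1/10) - 51) = 112 + 70*((-10 + ⅒) - 51) = 112 + 70*(-99/10 - 51) = 112 + 70*(-609/10) = 112 - 4263 = -4151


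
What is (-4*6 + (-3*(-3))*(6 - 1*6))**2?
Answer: 576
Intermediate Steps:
(-4*6 + (-3*(-3))*(6 - 1*6))**2 = (-24 + 9*(6 - 6))**2 = (-24 + 9*0)**2 = (-24 + 0)**2 = (-24)**2 = 576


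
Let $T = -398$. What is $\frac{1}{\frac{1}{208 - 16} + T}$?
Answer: $- \frac{192}{76415} \approx -0.0025126$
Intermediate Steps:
$\frac{1}{\frac{1}{208 - 16} + T} = \frac{1}{\frac{1}{208 - 16} - 398} = \frac{1}{\frac{1}{192} - 398} = \frac{1}{- \frac{76415}{192}} = - \frac{192}{76415}$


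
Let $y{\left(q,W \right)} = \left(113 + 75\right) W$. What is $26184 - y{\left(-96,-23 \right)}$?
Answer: $30508$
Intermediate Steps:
$y{\left(q,W \right)} = 188 W$
$26184 - y{\left(-96,-23 \right)} = 26184 - 188 \left(-23\right) = 26184 - -4324 = 26184 + 4324 = 30508$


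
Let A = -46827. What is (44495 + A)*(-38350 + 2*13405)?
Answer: 26911280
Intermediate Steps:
(44495 + A)*(-38350 + 2*13405) = (44495 - 46827)*(-38350 + 2*13405) = -2332*(-38350 + 26810) = -2332*(-11540) = 26911280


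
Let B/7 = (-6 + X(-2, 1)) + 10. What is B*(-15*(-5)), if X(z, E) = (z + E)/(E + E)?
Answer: 3675/2 ≈ 1837.5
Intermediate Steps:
X(z, E) = (E + z)/(2*E) (X(z, E) = (E + z)/((2*E)) = (E + z)*(1/(2*E)) = (E + z)/(2*E))
B = 49/2 (B = 7*((-6 + (½)*(1 - 2)/1) + 10) = 7*((-6 + (½)*1*(-1)) + 10) = 7*((-6 - ½) + 10) = 7*(-13/2 + 10) = 7*(7/2) = 49/2 ≈ 24.500)
B*(-15*(-5)) = 49*(-15*(-5))/2 = (49/2)*75 = 3675/2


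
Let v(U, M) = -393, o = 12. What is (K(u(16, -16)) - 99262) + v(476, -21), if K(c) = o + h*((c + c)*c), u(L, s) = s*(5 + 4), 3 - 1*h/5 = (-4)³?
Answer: 13793477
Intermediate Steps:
h = 335 (h = 15 - 5*(-4)³ = 15 - 5*(-64) = 15 + 320 = 335)
u(L, s) = 9*s (u(L, s) = s*9 = 9*s)
K(c) = 12 + 670*c² (K(c) = 12 + 335*((c + c)*c) = 12 + 335*((2*c)*c) = 12 + 335*(2*c²) = 12 + 670*c²)
(K(u(16, -16)) - 99262) + v(476, -21) = ((12 + 670*(9*(-16))²) - 99262) - 393 = ((12 + 670*(-144)²) - 99262) - 393 = ((12 + 670*20736) - 99262) - 393 = ((12 + 13893120) - 99262) - 393 = (13893132 - 99262) - 393 = 13793870 - 393 = 13793477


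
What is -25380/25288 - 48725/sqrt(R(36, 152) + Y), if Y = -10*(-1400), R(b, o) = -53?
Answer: -6345/6322 - 48725*sqrt(13947)/13947 ≈ -413.59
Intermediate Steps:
Y = 14000
-25380/25288 - 48725/sqrt(R(36, 152) + Y) = -25380/25288 - 48725/sqrt(-53 + 14000) = -25380*1/25288 - 48725*sqrt(13947)/13947 = -6345/6322 - 48725*sqrt(13947)/13947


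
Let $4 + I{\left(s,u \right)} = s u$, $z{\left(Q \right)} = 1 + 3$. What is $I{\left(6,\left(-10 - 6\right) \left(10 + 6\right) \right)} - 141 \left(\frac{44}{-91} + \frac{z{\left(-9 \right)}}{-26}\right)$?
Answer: $- \frac{131962}{91} \approx -1450.1$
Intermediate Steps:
$z{\left(Q \right)} = 4$
$I{\left(s,u \right)} = -4 + s u$
$I{\left(6,\left(-10 - 6\right) \left(10 + 6\right) \right)} - 141 \left(\frac{44}{-91} + \frac{z{\left(-9 \right)}}{-26}\right) = \left(-4 + 6 \left(-10 - 6\right) \left(10 + 6\right)\right) - 141 \left(\frac{44}{-91} + \frac{4}{-26}\right) = \left(-4 + 6 \left(\left(-16\right) 16\right)\right) - 141 \left(44 \left(- \frac{1}{91}\right) + 4 \left(- \frac{1}{26}\right)\right) = \left(-4 + 6 \left(-256\right)\right) - 141 \left(- \frac{44}{91} - \frac{2}{13}\right) = \left(-4 - 1536\right) - - \frac{8178}{91} = -1540 + \frac{8178}{91} = - \frac{131962}{91}$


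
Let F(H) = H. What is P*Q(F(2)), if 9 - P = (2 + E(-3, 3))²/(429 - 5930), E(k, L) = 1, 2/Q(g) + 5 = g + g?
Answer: -99036/5501 ≈ -18.003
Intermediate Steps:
Q(g) = 2/(-5 + 2*g) (Q(g) = 2/(-5 + (g + g)) = 2/(-5 + 2*g))
P = 49518/5501 (P = 9 - (2 + 1)²/(429 - 5930) = 9 - 3²/(-5501) = 9 - 9*(-1)/5501 = 9 - 1*(-9/5501) = 9 + 9/5501 = 49518/5501 ≈ 9.0016)
P*Q(F(2)) = 49518*(2/(-5 + 2*2))/5501 = 49518*(2/(-5 + 4))/5501 = 49518*(2/(-1))/5501 = 49518*(2*(-1))/5501 = (49518/5501)*(-2) = -99036/5501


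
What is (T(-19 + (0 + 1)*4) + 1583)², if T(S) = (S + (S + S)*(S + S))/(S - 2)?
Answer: 677352676/289 ≈ 2.3438e+6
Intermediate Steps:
T(S) = (S + 4*S²)/(-2 + S) (T(S) = (S + (2*S)*(2*S))/(-2 + S) = (S + 4*S²)/(-2 + S))
(T(-19 + (0 + 1)*4) + 1583)² = ((-19 + (0 + 1)*4)*(1 + 4*(-19 + (0 + 1)*4))/(-2 + (-19 + (0 + 1)*4)) + 1583)² = ((-19 + 1*4)*(1 + 4*(-19 + 1*4))/(-2 + (-19 + 1*4)) + 1583)² = ((-19 + 4)*(1 + 4*(-19 + 4))/(-2 + (-19 + 4)) + 1583)² = (-15*(1 + 4*(-15))/(-2 - 15) + 1583)² = (-15*(1 - 60)/(-17) + 1583)² = (-15*(-1/17)*(-59) + 1583)² = (-885/17 + 1583)² = (26026/17)² = 677352676/289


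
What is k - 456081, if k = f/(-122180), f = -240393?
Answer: -55723736187/122180 ≈ -4.5608e+5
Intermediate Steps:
k = 240393/122180 (k = -240393/(-122180) = -240393*(-1/122180) = 240393/122180 ≈ 1.9675)
k - 456081 = 240393/122180 - 456081 = -55723736187/122180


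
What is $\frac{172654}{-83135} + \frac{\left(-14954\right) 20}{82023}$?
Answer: $- \frac{39025614842}{6818982105} \approx -5.7231$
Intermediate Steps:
$\frac{172654}{-83135} + \frac{\left(-14954\right) 20}{82023} = 172654 \left(- \frac{1}{83135}\right) - \frac{299080}{82023} = - \frac{172654}{83135} - \frac{299080}{82023} = - \frac{39025614842}{6818982105}$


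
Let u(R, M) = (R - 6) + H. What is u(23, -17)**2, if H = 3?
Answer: 400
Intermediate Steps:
u(R, M) = -3 + R (u(R, M) = (R - 6) + 3 = (-6 + R) + 3 = -3 + R)
u(23, -17)**2 = (-3 + 23)**2 = 20**2 = 400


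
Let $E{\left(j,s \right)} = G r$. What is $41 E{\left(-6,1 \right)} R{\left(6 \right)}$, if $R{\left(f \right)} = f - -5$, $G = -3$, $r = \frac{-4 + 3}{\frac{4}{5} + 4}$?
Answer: $\frac{2255}{8} \approx 281.88$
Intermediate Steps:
$r = - \frac{5}{24}$ ($r = - \frac{1}{4 \cdot \frac{1}{5} + 4} = - \frac{1}{\frac{4}{5} + 4} = - \frac{1}{\frac{24}{5}} = \left(-1\right) \frac{5}{24} = - \frac{5}{24} \approx -0.20833$)
$R{\left(f \right)} = 5 + f$ ($R{\left(f \right)} = f + 5 = 5 + f$)
$E{\left(j,s \right)} = \frac{5}{8}$ ($E{\left(j,s \right)} = \left(-3\right) \left(- \frac{5}{24}\right) = \frac{5}{8}$)
$41 E{\left(-6,1 \right)} R{\left(6 \right)} = 41 \cdot \frac{5}{8} \left(5 + 6\right) = \frac{205}{8} \cdot 11 = \frac{2255}{8}$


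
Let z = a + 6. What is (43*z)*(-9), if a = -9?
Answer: 1161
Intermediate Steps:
z = -3 (z = -9 + 6 = -3)
(43*z)*(-9) = (43*(-3))*(-9) = -129*(-9) = 1161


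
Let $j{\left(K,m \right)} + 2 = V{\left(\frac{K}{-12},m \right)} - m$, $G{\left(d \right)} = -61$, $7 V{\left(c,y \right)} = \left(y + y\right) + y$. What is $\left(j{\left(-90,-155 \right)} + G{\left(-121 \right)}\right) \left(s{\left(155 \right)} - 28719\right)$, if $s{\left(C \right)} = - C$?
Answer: $- \frac{5168446}{7} \approx -7.3835 \cdot 10^{5}$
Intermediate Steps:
$V{\left(c,y \right)} = \frac{3 y}{7}$ ($V{\left(c,y \right)} = \frac{\left(y + y\right) + y}{7} = \frac{2 y + y}{7} = \frac{3 y}{7}$)
$j{\left(K,m \right)} = -2 - \frac{4 m}{7}$ ($j{\left(K,m \right)} = -2 + \left(\frac{3 m}{7} - m\right) = -2 - \frac{4 m}{7}$)
$\left(j{\left(-90,-155 \right)} + G{\left(-121 \right)}\right) \left(s{\left(155 \right)} - 28719\right) = \left(\left(-2 - - \frac{620}{7}\right) - 61\right) \left(\left(-1\right) 155 - 28719\right) = \left(\left(-2 + \frac{620}{7}\right) - 61\right) \left(-155 - 28719\right) = \left(\frac{606}{7} - 61\right) \left(-28874\right) = \frac{179}{7} \left(-28874\right) = - \frac{5168446}{7}$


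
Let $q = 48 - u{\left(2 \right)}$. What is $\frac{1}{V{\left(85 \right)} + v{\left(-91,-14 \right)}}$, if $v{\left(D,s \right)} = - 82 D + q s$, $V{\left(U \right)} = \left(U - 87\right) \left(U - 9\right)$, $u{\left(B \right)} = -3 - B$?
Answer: $\frac{1}{6568} \approx 0.00015225$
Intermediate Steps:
$q = 53$ ($q = 48 - \left(-3 - 2\right) = 48 - -5 = 48 + 5 = 53$)
$V{\left(U \right)} = \left(-87 + U\right) \left(-9 + U\right)$
$v{\left(D,s \right)} = - 82 D + 53 s$
$\frac{1}{V{\left(85 \right)} + v{\left(-91,-14 \right)}} = \frac{1}{\left(783 + 85^{2} - 8160\right) + \left(\left(-82\right) \left(-91\right) + 53 \left(-14\right)\right)} = \frac{1}{\left(783 + 7225 - 8160\right) + \left(7462 - 742\right)} = \frac{1}{-152 + 6720} = \frac{1}{6568}$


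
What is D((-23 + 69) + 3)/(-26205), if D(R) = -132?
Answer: 44/8735 ≈ 0.0050372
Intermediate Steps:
D((-23 + 69) + 3)/(-26205) = -132/(-26205) = -132*(-1/26205) = 44/8735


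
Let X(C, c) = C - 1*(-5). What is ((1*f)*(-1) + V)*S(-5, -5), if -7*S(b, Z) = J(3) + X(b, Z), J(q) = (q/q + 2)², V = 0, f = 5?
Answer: 45/7 ≈ 6.4286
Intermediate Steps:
X(C, c) = 5 + C (X(C, c) = C + 5 = 5 + C)
J(q) = 9 (J(q) = (1 + 2)² = 3² = 9)
S(b, Z) = -2 - b/7 (S(b, Z) = -(9 + (5 + b))/7 = -(14 + b)/7 = -2 - b/7)
((1*f)*(-1) + V)*S(-5, -5) = ((1*5)*(-1) + 0)*(-2 - ⅐*(-5)) = (5*(-1) + 0)*(-2 + 5/7) = (-5 + 0)*(-9/7) = -5*(-9/7) = 45/7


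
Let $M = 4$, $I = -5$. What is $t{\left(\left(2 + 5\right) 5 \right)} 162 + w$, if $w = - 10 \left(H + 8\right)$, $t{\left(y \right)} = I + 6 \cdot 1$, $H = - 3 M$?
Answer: $202$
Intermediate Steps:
$H = -12$ ($H = \left(-3\right) 4 = -12$)
$t{\left(y \right)} = 1$ ($t{\left(y \right)} = -5 + 6 \cdot 1 = -5 + 6 = 1$)
$w = 40$ ($w = - 10 \left(-12 + 8\right) = \left(-10\right) \left(-4\right) = 40$)
$t{\left(\left(2 + 5\right) 5 \right)} 162 + w = 1 \cdot 162 + 40 = 162 + 40 = 202$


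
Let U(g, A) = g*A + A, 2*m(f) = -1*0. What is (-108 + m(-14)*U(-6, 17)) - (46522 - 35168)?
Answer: -11462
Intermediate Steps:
m(f) = 0 (m(f) = (-1*0)/2 = (½)*0 = 0)
U(g, A) = A + A*g (U(g, A) = A*g + A = A + A*g)
(-108 + m(-14)*U(-6, 17)) - (46522 - 35168) = (-108 + 0*(17*(1 - 6))) - (46522 - 35168) = (-108 + 0*(17*(-5))) - 1*11354 = (-108 + 0*(-85)) - 11354 = (-108 + 0) - 11354 = -108 - 11354 = -11462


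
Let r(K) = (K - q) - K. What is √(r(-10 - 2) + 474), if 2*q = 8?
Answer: √470 ≈ 21.679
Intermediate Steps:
q = 4 (q = (½)*8 = 4)
r(K) = -4 (r(K) = (K - 1*4) - K = (K - 4) - K = (-4 + K) - K = -4)
√(r(-10 - 2) + 474) = √(-4 + 474) = √470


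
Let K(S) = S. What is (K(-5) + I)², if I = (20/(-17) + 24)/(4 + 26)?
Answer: 1168561/65025 ≈ 17.971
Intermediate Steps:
I = 194/255 (I = (20*(-1/17) + 24)/30 = (-20/17 + 24)*(1/30) = (388/17)*(1/30) = 194/255 ≈ 0.76078)
(K(-5) + I)² = (-5 + 194/255)² = (-1081/255)² = 1168561/65025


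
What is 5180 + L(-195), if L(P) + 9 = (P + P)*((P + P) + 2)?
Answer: 156491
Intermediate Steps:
L(P) = -9 + 2*P*(2 + 2*P) (L(P) = -9 + (P + P)*((P + P) + 2) = -9 + (2*P)*(2*P + 2) = -9 + (2*P)*(2 + 2*P) = -9 + 2*P*(2 + 2*P))
5180 + L(-195) = 5180 + (-9 + 4*(-195) + 4*(-195)**2) = 5180 + (-9 - 780 + 4*38025) = 5180 + (-9 - 780 + 152100) = 5180 + 151311 = 156491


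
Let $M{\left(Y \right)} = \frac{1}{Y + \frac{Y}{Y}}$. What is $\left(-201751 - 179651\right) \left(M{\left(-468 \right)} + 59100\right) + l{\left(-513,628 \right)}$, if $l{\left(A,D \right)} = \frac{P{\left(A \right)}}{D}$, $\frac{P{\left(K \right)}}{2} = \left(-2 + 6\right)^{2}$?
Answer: $- \frac{1652673122481950}{73319} \approx -2.2541 \cdot 10^{10}$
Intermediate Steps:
$P{\left(K \right)} = 32$ ($P{\left(K \right)} = 2 \left(-2 + 6\right)^{2} = 2 \cdot 4^{2} = 2 \cdot 16 = 32$)
$M{\left(Y \right)} = \frac{1}{1 + Y}$ ($M{\left(Y \right)} = \frac{1}{Y + 1} = \frac{1}{1 + Y}$)
$l{\left(A,D \right)} = \frac{32}{D}$
$\left(-201751 - 179651\right) \left(M{\left(-468 \right)} + 59100\right) + l{\left(-513,628 \right)} = \left(-201751 - 179651\right) \left(\frac{1}{1 - 468} + 59100\right) + \frac{32}{628} = - 381402 \left(\frac{1}{-467} + 59100\right) + 32 \cdot \frac{1}{628} = - 381402 \left(- \frac{1}{467} + 59100\right) + \frac{8}{157} = \left(-381402\right) \frac{27599699}{467} + \frac{8}{157} = - \frac{10526580397998}{467} + \frac{8}{157} = - \frac{1652673122481950}{73319}$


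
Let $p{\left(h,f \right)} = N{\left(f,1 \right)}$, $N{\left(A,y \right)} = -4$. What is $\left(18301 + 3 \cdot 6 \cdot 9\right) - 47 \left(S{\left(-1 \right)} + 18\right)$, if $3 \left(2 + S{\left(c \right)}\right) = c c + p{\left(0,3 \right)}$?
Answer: $17758$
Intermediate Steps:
$p{\left(h,f \right)} = -4$
$S{\left(c \right)} = - \frac{10}{3} + \frac{c^{2}}{3}$ ($S{\left(c \right)} = -2 + \frac{c c - 4}{3} = -2 + \frac{c^{2} - 4}{3} = -2 + \frac{-4 + c^{2}}{3} = -2 + \left(- \frac{4}{3} + \frac{c^{2}}{3}\right) = - \frac{10}{3} + \frac{c^{2}}{3}$)
$\left(18301 + 3 \cdot 6 \cdot 9\right) - 47 \left(S{\left(-1 \right)} + 18\right) = \left(18301 + 3 \cdot 6 \cdot 9\right) - 47 \left(\left(- \frac{10}{3} + \frac{\left(-1\right)^{2}}{3}\right) + 18\right) = \left(18301 + 18 \cdot 9\right) - 47 \left(\left(- \frac{10}{3} + \frac{1}{3} \cdot 1\right) + 18\right) = \left(18301 + 162\right) - 47 \left(\left(- \frac{10}{3} + \frac{1}{3}\right) + 18\right) = 18463 - 47 \left(-3 + 18\right) = 18463 - 705 = 17758$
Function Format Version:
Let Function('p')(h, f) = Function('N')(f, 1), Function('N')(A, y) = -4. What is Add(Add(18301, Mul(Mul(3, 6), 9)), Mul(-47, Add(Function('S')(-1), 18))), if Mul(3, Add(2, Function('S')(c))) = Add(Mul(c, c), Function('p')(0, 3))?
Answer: 17758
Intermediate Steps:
Function('p')(h, f) = -4
Function('S')(c) = Add(Rational(-10, 3), Mul(Rational(1, 3), Pow(c, 2))) (Function('S')(c) = Add(-2, Mul(Rational(1, 3), Add(Mul(c, c), -4))) = Add(-2, Mul(Rational(1, 3), Add(Pow(c, 2), -4))) = Add(-2, Mul(Rational(1, 3), Add(-4, Pow(c, 2)))) = Add(-2, Add(Rational(-4, 3), Mul(Rational(1, 3), Pow(c, 2)))) = Add(Rational(-10, 3), Mul(Rational(1, 3), Pow(c, 2))))
Add(Add(18301, Mul(Mul(3, 6), 9)), Mul(-47, Add(Function('S')(-1), 18))) = Add(Add(18301, Mul(Mul(3, 6), 9)), Mul(-47, Add(Add(Rational(-10, 3), Mul(Rational(1, 3), Pow(-1, 2))), 18))) = Add(Add(18301, Mul(18, 9)), Mul(-47, Add(Add(Rational(-10, 3), Mul(Rational(1, 3), 1)), 18))) = Add(Add(18301, 162), Mul(-47, Add(Add(Rational(-10, 3), Rational(1, 3)), 18))) = Add(18463, Mul(-47, Add(-3, 18))) = Add(18463, Mul(-47, 15)) = Add(18463, -705) = 17758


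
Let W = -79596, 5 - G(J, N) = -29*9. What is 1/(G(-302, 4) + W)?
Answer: -1/79330 ≈ -1.2606e-5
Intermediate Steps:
G(J, N) = 266 (G(J, N) = 5 - (-29)*9 = 5 - 1*(-261) = 5 + 261 = 266)
1/(G(-302, 4) + W) = 1/(266 - 79596) = 1/(-79330) = -1/79330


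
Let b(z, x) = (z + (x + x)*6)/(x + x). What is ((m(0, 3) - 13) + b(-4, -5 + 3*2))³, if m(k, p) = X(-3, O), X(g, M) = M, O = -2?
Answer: -1331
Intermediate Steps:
m(k, p) = -2
b(z, x) = (z + 12*x)/(2*x) (b(z, x) = (z + (2*x)*6)/((2*x)) = (z + 12*x)*(1/(2*x)) = (z + 12*x)/(2*x))
((m(0, 3) - 13) + b(-4, -5 + 3*2))³ = ((-2 - 13) + (6 + (½)*(-4)/(-5 + 3*2)))³ = (-15 + (6 + (½)*(-4)/(-5 + 6)))³ = (-15 + (6 + (½)*(-4)/1))³ = (-15 + (6 + (½)*(-4)*1))³ = (-15 + (6 - 2))³ = (-15 + 4)³ = (-11)³ = -1331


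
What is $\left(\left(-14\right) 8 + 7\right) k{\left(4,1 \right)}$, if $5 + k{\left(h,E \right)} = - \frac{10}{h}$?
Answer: $\frac{1575}{2} \approx 787.5$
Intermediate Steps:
$k{\left(h,E \right)} = -5 - \frac{10}{h}$
$\left(\left(-14\right) 8 + 7\right) k{\left(4,1 \right)} = \left(\left(-14\right) 8 + 7\right) \left(-5 - \frac{10}{4}\right) = \left(-112 + 7\right) \left(-5 - \frac{5}{2}\right) = - 105 \left(-5 - \frac{5}{2}\right) = \left(-105\right) \left(- \frac{15}{2}\right) = \frac{1575}{2}$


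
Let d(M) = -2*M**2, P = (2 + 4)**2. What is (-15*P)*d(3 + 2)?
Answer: 27000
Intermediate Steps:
P = 36 (P = 6**2 = 36)
(-15*P)*d(3 + 2) = (-15*36)*(-2*(3 + 2)**2) = -(-1080)*5**2 = -(-1080)*25 = -540*(-50) = 27000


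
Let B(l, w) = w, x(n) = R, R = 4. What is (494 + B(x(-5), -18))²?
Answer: 226576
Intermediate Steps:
x(n) = 4
(494 + B(x(-5), -18))² = (494 - 18)² = 476² = 226576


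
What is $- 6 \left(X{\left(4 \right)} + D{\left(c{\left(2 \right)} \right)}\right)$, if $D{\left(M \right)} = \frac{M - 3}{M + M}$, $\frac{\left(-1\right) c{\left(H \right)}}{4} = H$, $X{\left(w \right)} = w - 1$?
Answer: $- \frac{177}{8} \approx -22.125$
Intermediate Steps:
$X{\left(w \right)} = -1 + w$ ($X{\left(w \right)} = w - 1 = -1 + w$)
$c{\left(H \right)} = - 4 H$
$D{\left(M \right)} = \frac{-3 + M}{2 M}$
$- 6 \left(X{\left(4 \right)} + D{\left(c{\left(2 \right)} \right)}\right) = - 6 \left(\left(-1 + 4\right) + \frac{-3 - 8}{2 \left(\left(-4\right) 2\right)}\right) = - 6 \left(3 + \frac{-3 - 8}{2 \left(-8\right)}\right) = - 6 \left(3 + \frac{1}{2} \left(- \frac{1}{8}\right) \left(-11\right)\right) = - 6 \left(3 + \frac{11}{16}\right) = \left(-6\right) \frac{59}{16} = - \frac{177}{8}$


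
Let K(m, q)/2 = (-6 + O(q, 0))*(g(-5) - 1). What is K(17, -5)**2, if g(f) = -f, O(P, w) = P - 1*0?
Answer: 7744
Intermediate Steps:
O(P, w) = P (O(P, w) = P + 0 = P)
K(m, q) = -48 + 8*q (K(m, q) = 2*((-6 + q)*(-1*(-5) - 1)) = 2*((-6 + q)*(5 - 1)) = 2*((-6 + q)*4) = 2*(-24 + 4*q) = -48 + 8*q)
K(17, -5)**2 = (-48 + 8*(-5))**2 = (-48 - 40)**2 = (-88)**2 = 7744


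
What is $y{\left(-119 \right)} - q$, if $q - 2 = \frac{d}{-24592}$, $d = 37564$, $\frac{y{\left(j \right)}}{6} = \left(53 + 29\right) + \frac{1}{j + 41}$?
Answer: $\frac{39278695}{79924} \approx 491.45$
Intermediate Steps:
$y{\left(j \right)} = 492 + \frac{6}{41 + j}$ ($y{\left(j \right)} = 6 \left(\left(53 + 29\right) + \frac{1}{j + 41}\right) = 6 \left(82 + \frac{1}{41 + j}\right) = 492 + \frac{6}{41 + j}$)
$q = \frac{2905}{6148}$ ($q = 2 + \frac{37564}{-24592} = 2 + 37564 \left(- \frac{1}{24592}\right) = 2 - \frac{9391}{6148} = \frac{2905}{6148} \approx 0.47251$)
$y{\left(-119 \right)} - q = \frac{6 \left(3363 + 82 \left(-119\right)\right)}{41 - 119} - \frac{2905}{6148} = \frac{6 \left(3363 - 9758\right)}{-78} - \frac{2905}{6148} = 6 \left(- \frac{1}{78}\right) \left(-6395\right) - \frac{2905}{6148} = \frac{6395}{13} - \frac{2905}{6148} = \frac{39278695}{79924}$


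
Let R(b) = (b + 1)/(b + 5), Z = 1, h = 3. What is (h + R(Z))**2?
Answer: 100/9 ≈ 11.111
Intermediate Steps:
R(b) = (1 + b)/(5 + b)
(h + R(Z))**2 = (3 + (1 + 1)/(5 + 1))**2 = (3 + 2/6)**2 = (3 + (1/6)*2)**2 = (3 + 1/3)**2 = (10/3)**2 = 100/9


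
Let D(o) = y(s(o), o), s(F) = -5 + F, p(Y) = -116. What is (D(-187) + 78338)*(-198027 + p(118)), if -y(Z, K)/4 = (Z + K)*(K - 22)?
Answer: 47258294358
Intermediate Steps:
y(Z, K) = -4*(-22 + K)*(K + Z) (y(Z, K) = -4*(Z + K)*(K - 22) = -4*(K + Z)*(-22 + K) = -4*(-22 + K)*(K + Z))
D(o) = -440 - 4*o² + 176*o - 4*o*(-5 + o) (D(o) = -4*o² + 88*o + 88*(-5 + o) - 4*o*(-5 + o) = -4*o² + 88*o + (-440 + 88*o) - 4*o*(-5 + o) = -440 - 4*o² + 176*o - 4*o*(-5 + o))
(D(-187) + 78338)*(-198027 + p(118)) = ((-440 - 8*(-187)² + 196*(-187)) + 78338)*(-198027 - 116) = ((-440 - 8*34969 - 36652) + 78338)*(-198143) = ((-440 - 279752 - 36652) + 78338)*(-198143) = (-316844 + 78338)*(-198143) = -238506*(-198143) = 47258294358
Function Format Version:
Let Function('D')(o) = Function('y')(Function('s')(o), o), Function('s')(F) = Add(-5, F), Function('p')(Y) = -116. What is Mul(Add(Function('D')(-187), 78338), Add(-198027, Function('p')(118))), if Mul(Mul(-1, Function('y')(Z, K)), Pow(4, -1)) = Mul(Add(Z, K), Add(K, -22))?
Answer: 47258294358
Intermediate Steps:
Function('y')(Z, K) = Mul(-4, Add(-22, K), Add(K, Z)) (Function('y')(Z, K) = Mul(-4, Mul(Add(Z, K), Add(K, -22))) = Mul(-4, Mul(Add(K, Z), Add(-22, K))) = Mul(-4, Mul(Add(-22, K), Add(K, Z))) = Mul(-4, Add(-22, K), Add(K, Z)))
Function('D')(o) = Add(-440, Mul(-4, Pow(o, 2)), Mul(176, o), Mul(-4, o, Add(-5, o))) (Function('D')(o) = Add(Mul(-4, Pow(o, 2)), Mul(88, o), Mul(88, Add(-5, o)), Mul(-4, o, Add(-5, o))) = Add(Mul(-4, Pow(o, 2)), Mul(88, o), Add(-440, Mul(88, o)), Mul(-4, o, Add(-5, o))) = Add(-440, Mul(-4, Pow(o, 2)), Mul(176, o), Mul(-4, o, Add(-5, o))))
Mul(Add(Function('D')(-187), 78338), Add(-198027, Function('p')(118))) = Mul(Add(Add(-440, Mul(-8, Pow(-187, 2)), Mul(196, -187)), 78338), Add(-198027, -116)) = Mul(Add(Add(-440, Mul(-8, 34969), -36652), 78338), -198143) = Mul(Add(Add(-440, -279752, -36652), 78338), -198143) = Mul(Add(-316844, 78338), -198143) = Mul(-238506, -198143) = 47258294358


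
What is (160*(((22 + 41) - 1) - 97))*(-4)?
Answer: 22400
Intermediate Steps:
(160*(((22 + 41) - 1) - 97))*(-4) = (160*((63 - 1) - 97))*(-4) = (160*(62 - 97))*(-4) = (160*(-35))*(-4) = -5600*(-4) = 22400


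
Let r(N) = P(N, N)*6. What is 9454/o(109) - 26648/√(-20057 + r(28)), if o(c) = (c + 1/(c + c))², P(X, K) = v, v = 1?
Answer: 449291896/564680169 + 26648*I*√20051/20051 ≈ 0.79566 + 188.19*I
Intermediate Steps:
P(X, K) = 1
r(N) = 6 (r(N) = 1*6 = 6)
o(c) = (c + 1/(2*c))²
9454/o(109) - 26648/√(-20057 + r(28)) = 9454/(((¼)*(1 + 2*109²)²/109²)) - 26648/√(-20057 + 6) = 9454/(((¼)*(1/11881)*(1 + 2*11881)²)) - 26648*(-I*√20051/20051) = 9454/(((¼)*(1/11881)*(1 + 23762)²)) - 26648*(-I*√20051/20051) = 9454/(((¼)*(1/11881)*23763²)) - (-26648)*I*√20051/20051 = 9454/(((¼)*(1/11881)*564680169)) + 26648*I*√20051/20051 = 9454/(564680169/47524) + 26648*I*√20051/20051 = 9454*(47524/564680169) + 26648*I*√20051/20051 = 449291896/564680169 + 26648*I*√20051/20051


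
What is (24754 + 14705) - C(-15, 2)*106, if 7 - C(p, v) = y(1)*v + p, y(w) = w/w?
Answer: 37339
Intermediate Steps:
y(w) = 1
C(p, v) = 7 - p - v (C(p, v) = 7 - (1*v + p) = 7 - (v + p) = 7 - (p + v) = 7 + (-p - v) = 7 - p - v)
(24754 + 14705) - C(-15, 2)*106 = (24754 + 14705) - (7 - 1*(-15) - 1*2)*106 = 39459 - (7 + 15 - 2)*106 = 39459 - 20*106 = 39459 - 1*2120 = 39459 - 2120 = 37339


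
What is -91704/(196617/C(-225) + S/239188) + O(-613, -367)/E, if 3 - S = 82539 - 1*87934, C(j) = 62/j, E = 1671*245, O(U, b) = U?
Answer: 17195804335044049/135374078398171515 ≈ 0.12702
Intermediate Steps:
E = 409395
S = 5398 (S = 3 - (82539 - 1*87934) = 3 - (82539 - 87934) = 3 - 1*(-5395) = 3 + 5395 = 5398)
-91704/(196617/C(-225) + S/239188) + O(-613, -367)/E = -91704/(196617/((62/(-225))) + 5398/239188) - 613/409395 = -91704/(196617/((62*(-1/225))) + 5398*(1/239188)) - 613*1/409395 = -91704/(196617/(-62/225) + 2699/119594) - 613/409395 = -91704/(196617*(-225/62) + 2699/119594) - 613/409395 = -91704/(-44238825/62 + 2699/119594) - 613/409395 = -91704/(-1322674467428/1853707) - 613/409395 = -91704*(-1853707/1322674467428) - 613/409395 = 42498086682/330668616857 - 613/409395 = 17195804335044049/135374078398171515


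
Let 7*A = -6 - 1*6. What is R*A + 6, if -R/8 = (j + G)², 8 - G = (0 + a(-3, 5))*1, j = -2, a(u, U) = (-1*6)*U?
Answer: 124458/7 ≈ 17780.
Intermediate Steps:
a(u, U) = -6*U
A = -12/7 (A = (-6 - 1*6)/7 = (-6 - 6)/7 = (⅐)*(-12) = -12/7 ≈ -1.7143)
G = 38 (G = 8 - (0 - 6*5) = 8 - (0 - 30) = 8 - (-30) = 8 - 1*(-30) = 8 + 30 = 38)
R = -10368 (R = -8*(-2 + 38)² = -8*36² = -8*1296 = -10368)
R*A + 6 = -10368*(-12/7) + 6 = 124416/7 + 6 = 124458/7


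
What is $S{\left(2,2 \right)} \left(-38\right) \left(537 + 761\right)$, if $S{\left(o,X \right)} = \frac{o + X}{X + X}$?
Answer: $-49324$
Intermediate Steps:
$S{\left(o,X \right)} = \frac{X + o}{2 X}$
$S{\left(2,2 \right)} \left(-38\right) \left(537 + 761\right) = \frac{2 + 2}{2 \cdot 2} \left(-38\right) \left(537 + 761\right) = \frac{1}{2} \cdot \frac{1}{2} \cdot 4 \left(-38\right) 1298 = 1 \left(-38\right) 1298 = \left(-38\right) 1298 = -49324$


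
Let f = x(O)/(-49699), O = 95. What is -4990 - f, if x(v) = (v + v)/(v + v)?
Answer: -247998009/49699 ≈ -4990.0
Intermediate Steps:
x(v) = 1 (x(v) = (2*v)/((2*v)) = (2*v)*(1/(2*v)) = 1)
f = -1/49699 (f = 1/(-49699) = 1*(-1/49699) = -1/49699 ≈ -2.0121e-5)
-4990 - f = -4990 - 1*(-1/49699) = -4990 + 1/49699 = -247998009/49699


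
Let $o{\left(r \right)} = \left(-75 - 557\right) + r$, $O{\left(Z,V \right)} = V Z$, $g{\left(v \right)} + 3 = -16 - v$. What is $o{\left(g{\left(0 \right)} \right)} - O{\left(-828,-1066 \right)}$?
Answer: $-883299$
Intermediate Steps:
$g{\left(v \right)} = -19 - v$ ($g{\left(v \right)} = -3 - \left(16 + v\right) = -19 - v$)
$o{\left(r \right)} = -632 + r$
$o{\left(g{\left(0 \right)} \right)} - O{\left(-828,-1066 \right)} = \left(-632 - 19\right) - \left(-1066\right) \left(-828\right) = \left(-632 + \left(-19 + 0\right)\right) - 882648 = \left(-632 - 19\right) - 882648 = -651 - 882648 = -883299$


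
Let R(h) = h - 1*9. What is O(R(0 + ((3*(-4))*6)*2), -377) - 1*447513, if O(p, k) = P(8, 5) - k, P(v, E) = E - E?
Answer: -447136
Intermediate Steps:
P(v, E) = 0
R(h) = -9 + h (R(h) = h - 9 = -9 + h)
O(p, k) = -k (O(p, k) = 0 - k = -k)
O(R(0 + ((3*(-4))*6)*2), -377) - 1*447513 = -1*(-377) - 1*447513 = 377 - 447513 = -447136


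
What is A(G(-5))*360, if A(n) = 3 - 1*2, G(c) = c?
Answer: 360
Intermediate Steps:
A(n) = 1 (A(n) = 3 - 2 = 1)
A(G(-5))*360 = 1*360 = 360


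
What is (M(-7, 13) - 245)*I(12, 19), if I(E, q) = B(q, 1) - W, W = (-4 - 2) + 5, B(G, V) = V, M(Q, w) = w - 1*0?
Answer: -464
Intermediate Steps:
M(Q, w) = w (M(Q, w) = w + 0 = w)
W = -1 (W = -6 + 5 = -1)
I(E, q) = 2 (I(E, q) = 1 - 1*(-1) = 1 + 1 = 2)
(M(-7, 13) - 245)*I(12, 19) = (13 - 245)*2 = -232*2 = -464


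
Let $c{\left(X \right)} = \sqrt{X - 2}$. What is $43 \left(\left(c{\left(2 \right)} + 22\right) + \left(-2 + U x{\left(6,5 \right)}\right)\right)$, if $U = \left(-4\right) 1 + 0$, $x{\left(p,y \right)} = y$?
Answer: $0$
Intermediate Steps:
$c{\left(X \right)} = \sqrt{-2 + X}$
$U = -4$ ($U = -4 + 0 = -4$)
$43 \left(\left(c{\left(2 \right)} + 22\right) + \left(-2 + U x{\left(6,5 \right)}\right)\right) = 43 \left(\left(\sqrt{-2 + 2} + 22\right) - 22\right) = 43 \left(\left(\sqrt{0} + 22\right) - 22\right) = 43 \left(\left(0 + 22\right) - 22\right) = 43 \left(22 - 22\right) = 43 \cdot 0 = 0$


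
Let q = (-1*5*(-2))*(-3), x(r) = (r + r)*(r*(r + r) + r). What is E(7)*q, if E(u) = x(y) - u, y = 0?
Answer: 210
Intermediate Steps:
x(r) = 2*r*(r + 2*r²) (x(r) = (2*r)*(r*(2*r) + r) = (2*r)*(2*r² + r) = (2*r)*(r + 2*r²) = 2*r*(r + 2*r²))
E(u) = -u (E(u) = 0²*(2 + 4*0) - u = 0*(2 + 0) - u = 0*2 - u = 0 - u = -u)
q = -30 (q = -5*(-2)*(-3) = 10*(-3) = -30)
E(7)*q = -1*7*(-30) = -7*(-30) = 210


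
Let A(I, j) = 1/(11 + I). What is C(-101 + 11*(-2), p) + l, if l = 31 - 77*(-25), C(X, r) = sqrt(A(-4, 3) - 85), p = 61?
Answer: 1956 + 3*I*sqrt(462)/7 ≈ 1956.0 + 9.2118*I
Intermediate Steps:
C(X, r) = 3*I*sqrt(462)/7 (C(X, r) = sqrt(1/(11 - 4) - 85) = sqrt(1/7 - 85) = sqrt(-594/7) = 3*I*sqrt(462)/7)
l = 1956 (l = 31 + 1925 = 1956)
C(-101 + 11*(-2), p) + l = 3*I*sqrt(462)/7 + 1956 = 1956 + 3*I*sqrt(462)/7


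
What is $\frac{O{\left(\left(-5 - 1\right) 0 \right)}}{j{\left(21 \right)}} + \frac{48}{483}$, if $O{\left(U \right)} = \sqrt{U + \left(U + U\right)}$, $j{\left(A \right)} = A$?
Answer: $\frac{16}{161} \approx 0.099379$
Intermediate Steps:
$O{\left(U \right)} = \sqrt{3} \sqrt{U}$ ($O{\left(U \right)} = \sqrt{U + 2 U} = \sqrt{3 U} = \sqrt{3} \sqrt{U}$)
$\frac{O{\left(\left(-5 - 1\right) 0 \right)}}{j{\left(21 \right)}} + \frac{48}{483} = \frac{\sqrt{3} \sqrt{\left(-5 - 1\right) 0}}{21} + \frac{48}{483} = \sqrt{3} \sqrt{\left(-6\right) 0} \cdot \frac{1}{21} + 48 \cdot \frac{1}{483} = \sqrt{3} \sqrt{0} \cdot \frac{1}{21} + \frac{16}{161} = \sqrt{3} \cdot 0 \cdot \frac{1}{21} + \frac{16}{161} = 0 \cdot \frac{1}{21} + \frac{16}{161} = 0 + \frac{16}{161} = \frac{16}{161}$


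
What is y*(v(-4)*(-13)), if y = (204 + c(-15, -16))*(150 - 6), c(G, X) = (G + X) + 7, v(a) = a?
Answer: 1347840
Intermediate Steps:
c(G, X) = 7 + G + X
y = 25920 (y = (204 + (7 - 15 - 16))*(150 - 6) = (204 - 24)*144 = 180*144 = 25920)
y*(v(-4)*(-13)) = 25920*(-4*(-13)) = 25920*52 = 1347840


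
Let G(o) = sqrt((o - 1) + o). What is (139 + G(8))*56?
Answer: 7784 + 56*sqrt(15) ≈ 8000.9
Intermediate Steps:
G(o) = sqrt(-1 + 2*o) (G(o) = sqrt((-1 + o) + o) = sqrt(-1 + 2*o))
(139 + G(8))*56 = (139 + sqrt(-1 + 2*8))*56 = (139 + sqrt(-1 + 16))*56 = (139 + sqrt(15))*56 = 7784 + 56*sqrt(15)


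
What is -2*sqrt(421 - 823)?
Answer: -2*I*sqrt(402) ≈ -40.1*I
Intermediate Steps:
-2*sqrt(421 - 823) = -2*I*sqrt(402)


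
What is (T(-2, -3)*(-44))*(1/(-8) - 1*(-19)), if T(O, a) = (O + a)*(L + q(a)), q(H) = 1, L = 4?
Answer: 41525/2 ≈ 20763.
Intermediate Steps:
T(O, a) = 5*O + 5*a (T(O, a) = (O + a)*(4 + 1) = (O + a)*5 = 5*O + 5*a)
(T(-2, -3)*(-44))*(1/(-8) - 1*(-19)) = ((5*(-2) + 5*(-3))*(-44))*(1/(-8) - 1*(-19)) = ((-10 - 15)*(-44))*(-⅛ + 19) = -25*(-44)*(151/8) = 1100*(151/8) = 41525/2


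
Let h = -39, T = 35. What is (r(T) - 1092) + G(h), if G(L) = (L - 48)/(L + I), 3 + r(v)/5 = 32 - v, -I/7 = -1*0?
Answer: -14557/13 ≈ -1119.8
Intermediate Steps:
I = 0 (I = -(-7)*0 = -7*0 = 0)
r(v) = 145 - 5*v (r(v) = -15 + 5*(32 - v) = -15 + (160 - 5*v) = 145 - 5*v)
G(L) = (-48 + L)/L (G(L) = (L - 48)/(L + 0) = (-48 + L)/L)
(r(T) - 1092) + G(h) = ((145 - 5*35) - 1092) + (-48 - 39)/(-39) = ((145 - 175) - 1092) - 1/39*(-87) = (-30 - 1092) + 29/13 = -1122 + 29/13 = -14557/13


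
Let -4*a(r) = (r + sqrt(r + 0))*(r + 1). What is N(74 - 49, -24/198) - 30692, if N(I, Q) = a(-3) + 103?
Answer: -61181/2 + I*sqrt(3)/2 ≈ -30591.0 + 0.86602*I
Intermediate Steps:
a(r) = -(1 + r)*(r + sqrt(r))/4 (a(r) = -(r + sqrt(r + 0))*(r + 1)/4 = -(r + sqrt(r))*(1 + r)/4 = -(1 + r)*(r + sqrt(r))/4)
N(I, Q) = 203/2 + I*sqrt(3)/2 (N(I, Q) = (-1/4*(-3) - I*sqrt(3)/4 - 1/4*(-3)**2 - (-3)*I*sqrt(3)/4) + 103 = (3/4 - I*sqrt(3)/4 - 1/4*9 - (-3)*I*sqrt(3)/4) + 103 = (3/4 - I*sqrt(3)/4 - 9/4 + 3*I*sqrt(3)/4) + 103 = (-3/2 + I*sqrt(3)/2) + 103 = 203/2 + I*sqrt(3)/2)
N(74 - 49, -24/198) - 30692 = (203/2 + I*sqrt(3)/2) - 30692 = -61181/2 + I*sqrt(3)/2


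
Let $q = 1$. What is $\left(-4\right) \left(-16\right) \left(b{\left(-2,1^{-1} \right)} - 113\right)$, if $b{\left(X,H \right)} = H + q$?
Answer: $-7104$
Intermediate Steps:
$b{\left(X,H \right)} = 1 + H$ ($b{\left(X,H \right)} = H + 1 = 1 + H$)
$\left(-4\right) \left(-16\right) \left(b{\left(-2,1^{-1} \right)} - 113\right) = \left(-4\right) \left(-16\right) \left(\left(1 + 1^{-1}\right) - 113\right) = 64 \left(\left(1 + 1\right) - 113\right) = 64 \left(2 - 113\right) = 64 \left(-111\right) = -7104$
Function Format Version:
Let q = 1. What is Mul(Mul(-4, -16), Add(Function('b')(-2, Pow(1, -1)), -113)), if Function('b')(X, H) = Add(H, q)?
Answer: -7104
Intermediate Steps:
Function('b')(X, H) = Add(1, H) (Function('b')(X, H) = Add(H, 1) = Add(1, H))
Mul(Mul(-4, -16), Add(Function('b')(-2, Pow(1, -1)), -113)) = Mul(Mul(-4, -16), Add(Add(1, Pow(1, -1)), -113)) = Mul(64, Add(Add(1, 1), -113)) = Mul(64, Add(2, -113)) = Mul(64, -111) = -7104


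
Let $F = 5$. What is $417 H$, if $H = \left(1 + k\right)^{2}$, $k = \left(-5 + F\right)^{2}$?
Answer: $417$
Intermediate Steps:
$k = 0$ ($k = \left(-5 + 5\right)^{2} = 0^{2} = 0$)
$H = 1$ ($H = \left(1 + 0\right)^{2} = 1^{2} = 1$)
$417 H = 417 \cdot 1 = 417$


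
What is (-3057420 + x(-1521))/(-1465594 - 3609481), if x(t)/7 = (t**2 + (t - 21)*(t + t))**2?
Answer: -1597266096357/23605 ≈ -6.7666e+7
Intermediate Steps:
x(t) = 7*(t**2 + 2*t*(-21 + t))**2 (x(t) = 7*(t**2 + (t - 21)*(t + t))**2 = 7*(t**2 + (-21 + t)*(2*t))**2 = 7*(t**2 + 2*t*(-21 + t))**2)
(-3057420 + x(-1521))/(-1465594 - 3609481) = (-3057420 + 63*(-1521)**2*(-14 - 1521)**2)/(-1465594 - 3609481) = (-3057420 + 63*2313441*(-1535)**2)/(-5075075) = (-3057420 + 63*2313441*2356225)*(-1/5075075) = (-3057420 + 343412213774175)*(-1/5075075) = 343412210716755*(-1/5075075) = -1597266096357/23605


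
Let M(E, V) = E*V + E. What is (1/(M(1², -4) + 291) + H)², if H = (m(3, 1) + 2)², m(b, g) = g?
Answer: 6723649/82944 ≈ 81.063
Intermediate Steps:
M(E, V) = E + E*V
H = 9 (H = (1 + 2)² = 3² = 9)
(1/(M(1², -4) + 291) + H)² = (1/(1²*(1 - 4) + 291) + 9)² = (1/(1*(-3) + 291) + 9)² = (1/(-3 + 291) + 9)² = (1/288 + 9)² = (2593/288)² = 6723649/82944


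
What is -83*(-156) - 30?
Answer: 12918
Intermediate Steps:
-83*(-156) - 30 = 12948 - 30 = 12918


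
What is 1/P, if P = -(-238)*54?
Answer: 1/12852 ≈ 7.7809e-5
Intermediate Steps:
P = 12852 (P = -1*(-12852) = 12852)
1/P = 1/12852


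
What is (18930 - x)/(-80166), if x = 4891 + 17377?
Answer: 1669/40083 ≈ 0.041639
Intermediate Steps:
x = 22268
(18930 - x)/(-80166) = (18930 - 1*22268)/(-80166) = (18930 - 22268)*(-1/80166) = -3338*(-1/80166) = 1669/40083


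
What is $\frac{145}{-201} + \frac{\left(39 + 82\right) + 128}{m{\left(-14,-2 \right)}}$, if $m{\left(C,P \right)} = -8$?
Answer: $- \frac{51209}{1608} \approx -31.846$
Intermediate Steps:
$\frac{145}{-201} + \frac{\left(39 + 82\right) + 128}{m{\left(-14,-2 \right)}} = \frac{145}{-201} + \frac{\left(39 + 82\right) + 128}{-8} = 145 \left(- \frac{1}{201}\right) + \left(121 + 128\right) \left(- \frac{1}{8}\right) = - \frac{145}{201} + 249 \left(- \frac{1}{8}\right) = - \frac{145}{201} - \frac{249}{8} = - \frac{51209}{1608}$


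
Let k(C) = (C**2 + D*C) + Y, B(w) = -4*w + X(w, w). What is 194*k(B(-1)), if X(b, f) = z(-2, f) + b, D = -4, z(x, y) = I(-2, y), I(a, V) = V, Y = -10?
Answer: -2716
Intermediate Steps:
z(x, y) = y
X(b, f) = b + f (X(b, f) = f + b = b + f)
B(w) = -2*w (B(w) = -4*w + (w + w) = -4*w + 2*w = -2*w)
k(C) = -10 + C**2 - 4*C (k(C) = (C**2 - 4*C) - 10 = -10 + C**2 - 4*C)
194*k(B(-1)) = 194*(-10 + (-2*(-1))**2 - (-8)*(-1)) = 194*(-10 + 2**2 - 4*2) = 194*(-10 + 4 - 8) = 194*(-14) = -2716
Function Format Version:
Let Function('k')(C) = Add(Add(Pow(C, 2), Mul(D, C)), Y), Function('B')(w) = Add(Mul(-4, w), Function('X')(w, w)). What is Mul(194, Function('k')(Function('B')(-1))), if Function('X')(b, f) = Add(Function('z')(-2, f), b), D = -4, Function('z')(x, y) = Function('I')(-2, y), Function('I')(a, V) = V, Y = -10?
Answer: -2716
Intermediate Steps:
Function('z')(x, y) = y
Function('X')(b, f) = Add(b, f) (Function('X')(b, f) = Add(f, b) = Add(b, f))
Function('B')(w) = Mul(-2, w) (Function('B')(w) = Add(Mul(-4, w), Add(w, w)) = Add(Mul(-4, w), Mul(2, w)) = Mul(-2, w))
Function('k')(C) = Add(-10, Pow(C, 2), Mul(-4, C)) (Function('k')(C) = Add(Add(Pow(C, 2), Mul(-4, C)), -10) = Add(-10, Pow(C, 2), Mul(-4, C)))
Mul(194, Function('k')(Function('B')(-1))) = Mul(194, Add(-10, Pow(Mul(-2, -1), 2), Mul(-4, Mul(-2, -1)))) = Mul(194, Add(-10, Pow(2, 2), Mul(-4, 2))) = Mul(194, Add(-10, 4, -8)) = Mul(194, -14) = -2716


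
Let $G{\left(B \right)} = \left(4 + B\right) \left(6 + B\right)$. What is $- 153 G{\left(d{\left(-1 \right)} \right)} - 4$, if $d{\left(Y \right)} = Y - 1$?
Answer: $-1228$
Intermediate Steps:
$d{\left(Y \right)} = -1 + Y$ ($d{\left(Y \right)} = Y - 1 = -1 + Y$)
$- 153 G{\left(d{\left(-1 \right)} \right)} - 4 = - 153 \left(24 + \left(-1 - 1\right)^{2} + 10 \left(-1 - 1\right)\right) - 4 = - 153 \left(24 + \left(-2\right)^{2} + 10 \left(-2\right)\right) - 4 = - 153 \left(24 + 4 - 20\right) - 4 = \left(-153\right) 8 - 4 = -1224 - 4 = -1228$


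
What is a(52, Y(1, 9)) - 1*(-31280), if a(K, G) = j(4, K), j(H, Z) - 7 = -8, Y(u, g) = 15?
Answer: 31279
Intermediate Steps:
j(H, Z) = -1 (j(H, Z) = 7 - 8 = -1)
a(K, G) = -1
a(52, Y(1, 9)) - 1*(-31280) = -1 - 1*(-31280) = -1 + 31280 = 31279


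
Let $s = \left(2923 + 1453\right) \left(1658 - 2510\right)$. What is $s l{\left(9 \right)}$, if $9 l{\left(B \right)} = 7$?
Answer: $- \frac{8699488}{3} \approx -2.8998 \cdot 10^{6}$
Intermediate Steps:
$l{\left(B \right)} = \frac{7}{9}$ ($l{\left(B \right)} = \frac{1}{9} \cdot 7 = \frac{7}{9}$)
$s = -3728352$ ($s = 4376 \left(-852\right) = -3728352$)
$s l{\left(9 \right)} = \left(-3728352\right) \frac{7}{9} = - \frac{8699488}{3}$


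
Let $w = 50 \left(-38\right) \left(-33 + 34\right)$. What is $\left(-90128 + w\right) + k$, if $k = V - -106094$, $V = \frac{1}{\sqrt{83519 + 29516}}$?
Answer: $14066 + \frac{\sqrt{113035}}{113035} \approx 14066.0$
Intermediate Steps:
$V = \frac{\sqrt{113035}}{113035}$ ($V = \frac{1}{\sqrt{113035}} = \frac{\sqrt{113035}}{113035} \approx 0.0029744$)
$w = -1900$ ($w = \left(-1900\right) 1 = -1900$)
$k = 106094 + \frac{\sqrt{113035}}{113035}$ ($k = \frac{\sqrt{113035}}{113035} - -106094 = \frac{\sqrt{113035}}{113035} + 106094 = 106094 + \frac{\sqrt{113035}}{113035} \approx 1.0609 \cdot 10^{5}$)
$\left(-90128 + w\right) + k = \left(-90128 - 1900\right) + \left(106094 + \frac{\sqrt{113035}}{113035}\right) = -92028 + \left(106094 + \frac{\sqrt{113035}}{113035}\right) = 14066 + \frac{\sqrt{113035}}{113035}$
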